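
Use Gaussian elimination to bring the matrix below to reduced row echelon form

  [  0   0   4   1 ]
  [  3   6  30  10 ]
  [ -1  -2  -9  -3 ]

[[1, 2, 0, 0], [0, 0, 1, 0], [0, 0, 0, 1]]

Swap R1 and R2.
  [  3   6  30  10 ]
  [  0   0   4   1 ]
  [ -1  -2  -9  -3 ]
Multiply R1 by 1/3.
  [  1   2  10  10/3 ]
  [  0   0   4     1 ]
  [ -1  -2  -9    -3 ]
Add R1 to R3.
  [ 1  2  10  10/3 ]
  [ 0  0   4     1 ]
  [ 0  0   1   1/3 ]
Multiply R2 by 1/4.
  [ 1  2  10  10/3 ]
  [ 0  0   1   1/4 ]
  [ 0  0   1   1/3 ]
Subtract R2 from R3.
  [ 1  2  10  10/3 ]
  [ 0  0   1   1/4 ]
  [ 0  0   0  1/12 ]
Multiply R3 by 12.
  [ 1  2  10  10/3 ]
  [ 0  0   1   1/4 ]
  [ 0  0   0     1 ]
Subtract 1/4 times R3 from R2.
  [ 1  2  10  10/3 ]
  [ 0  0   1     0 ]
  [ 0  0   0     1 ]
Subtract 10/3 times R3 from R1.
  [ 1  2  10  0 ]
  [ 0  0   1  0 ]
  [ 0  0   0  1 ]
Subtract 10 times R2 from R1.
  [ 1  2  0  0 ]
  [ 0  0  1  0 ]
  [ 0  0  0  1 ]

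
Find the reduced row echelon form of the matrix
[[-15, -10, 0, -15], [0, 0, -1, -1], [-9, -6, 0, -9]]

[[1, 2/3, 0, 1], [0, 0, 1, 1], [0, 0, 0, 0]]

r1 -> -1/15·r1
r3 -> r3 + 9·r1
r2 -> -1·r2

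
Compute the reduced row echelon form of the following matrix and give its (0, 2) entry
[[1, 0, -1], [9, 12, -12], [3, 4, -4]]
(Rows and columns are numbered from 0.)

-1

R2 := R2 − 9·R1
  [ 1   0  -1 ]
  [ 0  12  -3 ]
  [ 3   4  -4 ]
R3 := R3 − 3·R1
  [ 1   0  -1 ]
  [ 0  12  -3 ]
  [ 0   4  -1 ]
R2 := 1/12·R2
  [ 1  0    -1 ]
  [ 0  1  -1/4 ]
  [ 0  4    -1 ]
R3 := R3 − 4·R2
  [ 1  0    -1 ]
  [ 0  1  -1/4 ]
  [ 0  0     0 ]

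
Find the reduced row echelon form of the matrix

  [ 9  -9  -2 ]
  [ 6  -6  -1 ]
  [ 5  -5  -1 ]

[[1, -1, 0], [0, 0, 1], [0, 0, 0]]

R1 → 1/9·R1
  [ 1  -1  -2/9 ]
  [ 6  -6    -1 ]
  [ 5  -5    -1 ]
R2 → R2 − 6·R1
  [ 1  -1  -2/9 ]
  [ 0   0   1/3 ]
  [ 5  -5    -1 ]
R3 → R3 − 5·R1
  [ 1  -1  -2/9 ]
  [ 0   0   1/3 ]
  [ 0   0   1/9 ]
R2 → 3·R2
  [ 1  -1  -2/9 ]
  [ 0   0     1 ]
  [ 0   0   1/9 ]
R3 → R3 − 1/9·R2
  [ 1  -1  -2/9 ]
  [ 0   0     1 ]
  [ 0   0     0 ]
R1 → R1 + 2/9·R2
  [ 1  -1  0 ]
  [ 0   0  1 ]
  [ 0   0  0 ]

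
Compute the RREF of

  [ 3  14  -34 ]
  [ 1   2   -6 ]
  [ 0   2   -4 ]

[[1, 0, -2], [0, 1, -2], [0, 0, 0]]

Multiply ρ1 by 1/3.
  [ 1  14/3  -34/3 ]
  [ 1     2     -6 ]
  [ 0     2     -4 ]
Subtract ρ1 from ρ2.
  [ 1  14/3  -34/3 ]
  [ 0  -8/3   16/3 ]
  [ 0     2     -4 ]
Multiply ρ2 by -3/8.
  [ 1  14/3  -34/3 ]
  [ 0     1     -2 ]
  [ 0     2     -4 ]
Subtract 2 times ρ2 from ρ3.
  [ 1  14/3  -34/3 ]
  [ 0     1     -2 ]
  [ 0     0      0 ]
Subtract 14/3 times ρ2 from ρ1.
  [ 1  0  -2 ]
  [ 0  1  -2 ]
  [ 0  0   0 ]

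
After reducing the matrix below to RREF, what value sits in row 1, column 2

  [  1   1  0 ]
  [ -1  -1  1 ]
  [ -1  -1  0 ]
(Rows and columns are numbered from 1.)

1

R2 -> R2 + R1
  [  1   1  0 ]
  [  0   0  1 ]
  [ -1  -1  0 ]
R3 -> R3 + R1
  [ 1  1  0 ]
  [ 0  0  1 ]
  [ 0  0  0 ]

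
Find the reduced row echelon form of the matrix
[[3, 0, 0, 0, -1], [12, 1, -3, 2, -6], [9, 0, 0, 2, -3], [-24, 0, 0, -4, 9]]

[[1, 0, 0, 0, 0], [0, 1, -3, 0, 0], [0, 0, 0, 1, 0], [0, 0, 0, 0, 1]]

r1 -> 1/3·r1
  [   1  0   0   0  -1/3 ]
  [  12  1  -3   2    -6 ]
  [   9  0   0   2    -3 ]
  [ -24  0   0  -4     9 ]
r2 -> r2 − 12·r1
  [   1  0   0   0  -1/3 ]
  [   0  1  -3   2    -2 ]
  [   9  0   0   2    -3 ]
  [ -24  0   0  -4     9 ]
r3 -> r3 − 9·r1
  [   1  0   0   0  -1/3 ]
  [   0  1  -3   2    -2 ]
  [   0  0   0   2     0 ]
  [ -24  0   0  -4     9 ]
r4 -> r4 + 24·r1
  [ 1  0   0   0  -1/3 ]
  [ 0  1  -3   2    -2 ]
  [ 0  0   0   2     0 ]
  [ 0  0   0  -4     1 ]
r3 -> 1/2·r3
  [ 1  0   0   0  -1/3 ]
  [ 0  1  -3   2    -2 ]
  [ 0  0   0   1     0 ]
  [ 0  0   0  -4     1 ]
r4 -> r4 + 4·r3
  [ 1  0   0  0  -1/3 ]
  [ 0  1  -3  2    -2 ]
  [ 0  0   0  1     0 ]
  [ 0  0   0  0     1 ]
r2 -> r2 + 2·r4
  [ 1  0   0  0  -1/3 ]
  [ 0  1  -3  2     0 ]
  [ 0  0   0  1     0 ]
  [ 0  0   0  0     1 ]
r1 -> r1 + 1/3·r4
  [ 1  0   0  0  0 ]
  [ 0  1  -3  2  0 ]
  [ 0  0   0  1  0 ]
  [ 0  0   0  0  1 ]
r2 -> r2 − 2·r3
  [ 1  0   0  0  0 ]
  [ 0  1  -3  0  0 ]
  [ 0  0   0  1  0 ]
  [ 0  0   0  0  1 ]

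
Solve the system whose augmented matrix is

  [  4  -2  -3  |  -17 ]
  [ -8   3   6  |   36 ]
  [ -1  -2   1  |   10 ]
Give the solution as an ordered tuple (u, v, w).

R1 := 1/4·R1
  [  1  -1/2  -3/4  |  -17/4 ]
  [ -8     3     6  |     36 ]
  [ -1    -2     1  |     10 ]
R2 := R2 + 8·R1
  [  1  -1/2  -3/4  |  -17/4 ]
  [  0    -1     0  |      2 ]
  [ -1    -2     1  |     10 ]
R3 := R3 + R1
  [ 1  -1/2  -3/4  |  -17/4 ]
  [ 0    -1     0  |      2 ]
  [ 0  -5/2   1/4  |   23/4 ]
R2 := -1·R2
  [ 1  -1/2  -3/4  |  -17/4 ]
  [ 0     1     0  |     -2 ]
  [ 0  -5/2   1/4  |   23/4 ]
R3 := R3 + 5/2·R2
  [ 1  -1/2  -3/4  |  -17/4 ]
  [ 0     1     0  |     -2 ]
  [ 0     0   1/4  |    3/4 ]
R3 := 4·R3
  [ 1  -1/2  -3/4  |  -17/4 ]
  [ 0     1     0  |     -2 ]
  [ 0     0     1  |      3 ]
R1 := R1 + 3/4·R3
  [ 1  -1/2  0  |  -2 ]
  [ 0     1  0  |  -2 ]
  [ 0     0  1  |   3 ]
R1 := R1 + 1/2·R2
  [ 1  0  0  |  -3 ]
  [ 0  1  0  |  -2 ]
  [ 0  0  1  |   3 ]
Reading off the last column: u = -3, v = -2, w = 3.

(-3, -2, 3)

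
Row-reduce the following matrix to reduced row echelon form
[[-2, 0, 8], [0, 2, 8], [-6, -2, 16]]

[[1, 0, -4], [0, 1, 4], [0, 0, 0]]

ρ1 -> -1/2·ρ1
  [  1   0  -4 ]
  [  0   2   8 ]
  [ -6  -2  16 ]
ρ3 -> ρ3 + 6·ρ1
  [ 1   0  -4 ]
  [ 0   2   8 ]
  [ 0  -2  -8 ]
ρ2 -> 1/2·ρ2
  [ 1   0  -4 ]
  [ 0   1   4 ]
  [ 0  -2  -8 ]
ρ3 -> ρ3 + 2·ρ2
  [ 1  0  -4 ]
  [ 0  1   4 ]
  [ 0  0   0 ]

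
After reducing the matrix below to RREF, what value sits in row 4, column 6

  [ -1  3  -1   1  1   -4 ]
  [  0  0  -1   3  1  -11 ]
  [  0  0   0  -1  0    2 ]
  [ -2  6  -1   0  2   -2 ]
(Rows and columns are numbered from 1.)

ρ1 -> -1·ρ1
  [  1  -3   1  -1  -1    4 ]
  [  0   0  -1   3   1  -11 ]
  [  0   0   0  -1   0    2 ]
  [ -2   6  -1   0   2   -2 ]
ρ4 -> ρ4 + 2·ρ1
  [ 1  -3   1  -1  -1    4 ]
  [ 0   0  -1   3   1  -11 ]
  [ 0   0   0  -1   0    2 ]
  [ 0   0   1  -2   0    6 ]
ρ2 -> -1·ρ2
  [ 1  -3  1  -1  -1   4 ]
  [ 0   0  1  -3  -1  11 ]
  [ 0   0  0  -1   0   2 ]
  [ 0   0  1  -2   0   6 ]
ρ4 -> ρ4 − ρ2
  [ 1  -3  1  -1  -1   4 ]
  [ 0   0  1  -3  -1  11 ]
  [ 0   0  0  -1   0   2 ]
  [ 0   0  0   1   1  -5 ]
ρ3 -> -1·ρ3
  [ 1  -3  1  -1  -1   4 ]
  [ 0   0  1  -3  -1  11 ]
  [ 0   0  0   1   0  -2 ]
  [ 0   0  0   1   1  -5 ]
ρ4 -> ρ4 − ρ3
  [ 1  -3  1  -1  -1   4 ]
  [ 0   0  1  -3  -1  11 ]
  [ 0   0  0   1   0  -2 ]
  [ 0   0  0   0   1  -3 ]
ρ2 -> ρ2 + ρ4
  [ 1  -3  1  -1  -1   4 ]
  [ 0   0  1  -3   0   8 ]
  [ 0   0  0   1   0  -2 ]
  [ 0   0  0   0   1  -3 ]
ρ1 -> ρ1 + ρ4
  [ 1  -3  1  -1  0   1 ]
  [ 0   0  1  -3  0   8 ]
  [ 0   0  0   1  0  -2 ]
  [ 0   0  0   0  1  -3 ]
ρ2 -> ρ2 + 3·ρ3
  [ 1  -3  1  -1  0   1 ]
  [ 0   0  1   0  0   2 ]
  [ 0   0  0   1  0  -2 ]
  [ 0   0  0   0  1  -3 ]
ρ1 -> ρ1 + ρ3
  [ 1  -3  1  0  0  -1 ]
  [ 0   0  1  0  0   2 ]
  [ 0   0  0  1  0  -2 ]
  [ 0   0  0  0  1  -3 ]
ρ1 -> ρ1 − ρ2
  [ 1  -3  0  0  0  -3 ]
  [ 0   0  1  0  0   2 ]
  [ 0   0  0  1  0  -2 ]
  [ 0   0  0  0  1  -3 ]

-3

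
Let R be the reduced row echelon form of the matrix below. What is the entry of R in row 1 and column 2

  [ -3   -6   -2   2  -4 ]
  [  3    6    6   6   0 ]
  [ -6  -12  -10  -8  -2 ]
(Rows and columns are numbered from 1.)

2

Multiply R1 by -1/3.
  [  1    2  2/3  -2/3  4/3 ]
  [  3    6    6     6    0 ]
  [ -6  -12  -10    -8   -2 ]
Subtract 3 times R1 from R2.
  [  1    2  2/3  -2/3  4/3 ]
  [  0    0    4     8   -4 ]
  [ -6  -12  -10    -8   -2 ]
Add 6 times R1 to R3.
  [ 1  2  2/3  -2/3  4/3 ]
  [ 0  0    4     8   -4 ]
  [ 0  0   -6   -12    6 ]
Multiply R2 by 1/4.
  [ 1  2  2/3  -2/3  4/3 ]
  [ 0  0    1     2   -1 ]
  [ 0  0   -6   -12    6 ]
Add 6 times R2 to R3.
  [ 1  2  2/3  -2/3  4/3 ]
  [ 0  0    1     2   -1 ]
  [ 0  0    0     0    0 ]
Subtract 2/3 times R2 from R1.
  [ 1  2  0  -2   2 ]
  [ 0  0  1   2  -1 ]
  [ 0  0  0   0   0 ]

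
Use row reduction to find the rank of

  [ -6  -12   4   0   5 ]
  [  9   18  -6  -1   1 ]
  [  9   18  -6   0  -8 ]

rank = 3

r1 → -1/6·r1
  [ 1   2  -2/3   0  -5/6 ]
  [ 9  18    -6  -1     1 ]
  [ 9  18    -6   0    -8 ]
r2 → r2 − 9·r1
  [ 1   2  -2/3   0  -5/6 ]
  [ 0   0     0  -1  17/2 ]
  [ 9  18    -6   0    -8 ]
r3 → r3 − 9·r1
  [ 1  2  -2/3   0  -5/6 ]
  [ 0  0     0  -1  17/2 ]
  [ 0  0     0   0  -1/2 ]
r2 → -1·r2
  [ 1  2  -2/3  0   -5/6 ]
  [ 0  0     0  1  -17/2 ]
  [ 0  0     0  0   -1/2 ]
r3 → -2·r3
  [ 1  2  -2/3  0   -5/6 ]
  [ 0  0     0  1  -17/2 ]
  [ 0  0     0  0      1 ]
r2 → r2 + 17/2·r3
  [ 1  2  -2/3  0  -5/6 ]
  [ 0  0     0  1     0 ]
  [ 0  0     0  0     1 ]
r1 → r1 + 5/6·r3
  [ 1  2  -2/3  0  0 ]
  [ 0  0     0  1  0 ]
  [ 0  0     0  0  1 ]
The reduced form has 3 nonzero rows.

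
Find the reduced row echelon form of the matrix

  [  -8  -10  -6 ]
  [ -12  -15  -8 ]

[[1, 5/4, 0], [0, 0, 1]]

ρ1 ← -1/8·ρ1
  [   1  5/4  3/4 ]
  [ -12  -15   -8 ]
ρ2 ← ρ2 + 12·ρ1
  [ 1  5/4  3/4 ]
  [ 0    0    1 ]
ρ1 ← ρ1 − 3/4·ρ2
  [ 1  5/4  0 ]
  [ 0    0  1 ]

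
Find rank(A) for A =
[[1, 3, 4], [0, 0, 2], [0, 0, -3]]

rank = 2

R2 := 1/2·R2
R3 := R3 + 3·R2
R1 := R1 − 4·R2
The reduced form has 2 nonzero rows.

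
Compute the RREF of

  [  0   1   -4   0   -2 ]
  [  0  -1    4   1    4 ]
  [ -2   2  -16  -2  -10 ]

r1 ↔ r3
  [ -2   2  -16  -2  -10 ]
  [  0  -1    4   1    4 ]
  [  0   1   -4   0   -2 ]
r1 ← -1/2·r1
  [ 1  -1   8  1   5 ]
  [ 0  -1   4  1   4 ]
  [ 0   1  -4  0  -2 ]
r2 ← -1·r2
  [ 1  -1   8   1   5 ]
  [ 0   1  -4  -1  -4 ]
  [ 0   1  -4   0  -2 ]
r3 ← r3 − r2
  [ 1  -1   8   1   5 ]
  [ 0   1  -4  -1  -4 ]
  [ 0   0   0   1   2 ]
r2 ← r2 + r3
  [ 1  -1   8  1   5 ]
  [ 0   1  -4  0  -2 ]
  [ 0   0   0  1   2 ]
r1 ← r1 − r3
  [ 1  -1   8  0   3 ]
  [ 0   1  -4  0  -2 ]
  [ 0   0   0  1   2 ]
r1 ← r1 + r2
  [ 1  0   4  0   1 ]
  [ 0  1  -4  0  -2 ]
  [ 0  0   0  1   2 ]

[[1, 0, 4, 0, 1], [0, 1, -4, 0, -2], [0, 0, 0, 1, 2]]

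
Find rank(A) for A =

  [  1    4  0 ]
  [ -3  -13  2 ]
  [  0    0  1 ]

rank = 3

Add 3 times r1 to r2.
Multiply r2 by -1.
Add 2 times r3 to r2.
Subtract 4 times r2 from r1.
The reduced form has 3 nonzero rows.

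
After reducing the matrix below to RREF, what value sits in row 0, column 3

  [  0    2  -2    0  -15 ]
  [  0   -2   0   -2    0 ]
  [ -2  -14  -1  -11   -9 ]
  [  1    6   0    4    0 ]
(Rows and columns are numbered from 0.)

R1 <=> R3
  [ -2  -14  -1  -11   -9 ]
  [  0   -2   0   -2    0 ]
  [  0    2  -2    0  -15 ]
  [  1    6   0    4    0 ]
R1 → -1/2·R1
  [ 1   7  1/2  11/2  9/2 ]
  [ 0  -2    0    -2    0 ]
  [ 0   2   -2     0  -15 ]
  [ 1   6    0     4    0 ]
R4 → R4 − R1
  [ 1   7   1/2  11/2   9/2 ]
  [ 0  -2     0    -2     0 ]
  [ 0   2    -2     0   -15 ]
  [ 0  -1  -1/2  -3/2  -9/2 ]
R2 → -1/2·R2
  [ 1   7   1/2  11/2   9/2 ]
  [ 0   1     0     1     0 ]
  [ 0   2    -2     0   -15 ]
  [ 0  -1  -1/2  -3/2  -9/2 ]
R3 → R3 − 2·R2
  [ 1   7   1/2  11/2   9/2 ]
  [ 0   1     0     1     0 ]
  [ 0   0    -2    -2   -15 ]
  [ 0  -1  -1/2  -3/2  -9/2 ]
R4 → R4 + R2
  [ 1  7   1/2  11/2   9/2 ]
  [ 0  1     0     1     0 ]
  [ 0  0    -2    -2   -15 ]
  [ 0  0  -1/2  -1/2  -9/2 ]
R3 → -1/2·R3
  [ 1  7   1/2  11/2   9/2 ]
  [ 0  1     0     1     0 ]
  [ 0  0     1     1  15/2 ]
  [ 0  0  -1/2  -1/2  -9/2 ]
R4 → R4 + 1/2·R3
  [ 1  7  1/2  11/2   9/2 ]
  [ 0  1    0     1     0 ]
  [ 0  0    1     1  15/2 ]
  [ 0  0    0     0  -3/4 ]
R4 → -4/3·R4
  [ 1  7  1/2  11/2   9/2 ]
  [ 0  1    0     1     0 ]
  [ 0  0    1     1  15/2 ]
  [ 0  0    0     0     1 ]
R3 → R3 − 15/2·R4
  [ 1  7  1/2  11/2  9/2 ]
  [ 0  1    0     1    0 ]
  [ 0  0    1     1    0 ]
  [ 0  0    0     0    1 ]
R1 → R1 − 9/2·R4
  [ 1  7  1/2  11/2  0 ]
  [ 0  1    0     1  0 ]
  [ 0  0    1     1  0 ]
  [ 0  0    0     0  1 ]
R1 → R1 − 1/2·R3
  [ 1  7  0  5  0 ]
  [ 0  1  0  1  0 ]
  [ 0  0  1  1  0 ]
  [ 0  0  0  0  1 ]
R1 → R1 − 7·R2
  [ 1  0  0  -2  0 ]
  [ 0  1  0   1  0 ]
  [ 0  0  1   1  0 ]
  [ 0  0  0   0  1 ]

-2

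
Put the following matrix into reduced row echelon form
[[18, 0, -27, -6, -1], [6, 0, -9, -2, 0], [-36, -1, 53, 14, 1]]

[[1, 0, -3/2, -1/3, 0], [0, 1, 1, -2, 0], [0, 0, 0, 0, 1]]

r1 ← 1/18·r1
  [   1   0  -3/2  -1/3  -1/18 ]
  [   6   0    -9    -2      0 ]
  [ -36  -1    53    14      1 ]
r2 ← r2 − 6·r1
  [   1   0  -3/2  -1/3  -1/18 ]
  [   0   0     0     0    1/3 ]
  [ -36  -1    53    14      1 ]
r3 ← r3 + 36·r1
  [ 1   0  -3/2  -1/3  -1/18 ]
  [ 0   0     0     0    1/3 ]
  [ 0  -1    -1     2     -1 ]
r2 ↔ r3
  [ 1   0  -3/2  -1/3  -1/18 ]
  [ 0  -1    -1     2     -1 ]
  [ 0   0     0     0    1/3 ]
r2 ← -1·r2
  [ 1  0  -3/2  -1/3  -1/18 ]
  [ 0  1     1    -2      1 ]
  [ 0  0     0     0    1/3 ]
r3 ← 3·r3
  [ 1  0  -3/2  -1/3  -1/18 ]
  [ 0  1     1    -2      1 ]
  [ 0  0     0     0      1 ]
r2 ← r2 − r3
  [ 1  0  -3/2  -1/3  -1/18 ]
  [ 0  1     1    -2      0 ]
  [ 0  0     0     0      1 ]
r1 ← r1 + 1/18·r3
  [ 1  0  -3/2  -1/3  0 ]
  [ 0  1     1    -2  0 ]
  [ 0  0     0     0  1 ]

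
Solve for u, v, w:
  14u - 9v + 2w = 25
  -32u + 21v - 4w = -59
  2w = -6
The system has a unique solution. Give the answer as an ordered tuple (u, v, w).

Form the augmented matrix and row-reduce:
  [  14  -9   2  |   25 ]
  [ -32  21  -4  |  -59 ]
  [   0   0   2  |   -6 ]
r1 := 1/14·r1
r2 := r2 + 32·r1
r2 := 7/3·r2
r3 := 1/2·r3
r2 := r2 − 4/3·r3
r1 := r1 − 1/7·r3
r1 := r1 + 9/14·r2
Reading off the last column: u = 2, v = -1/3, w = -3.

(2, -1/3, -3)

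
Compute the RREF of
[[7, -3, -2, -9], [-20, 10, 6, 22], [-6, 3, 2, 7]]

R1 -> 1/7·R1
R2 -> R2 + 20·R1
R3 -> R3 + 6·R1
R2 -> 7/10·R2
R3 -> R3 − 3/7·R2
R3 -> 5·R3
R2 -> R2 − 1/5·R3
R1 -> R1 + 2/7·R3
R1 -> R1 + 3/7·R2

[[1, 0, 0, -2], [0, 1, 0, -3], [0, 0, 1, 2]]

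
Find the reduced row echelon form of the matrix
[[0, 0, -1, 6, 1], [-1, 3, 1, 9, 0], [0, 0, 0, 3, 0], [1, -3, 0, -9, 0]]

Swap R1 and R2.
  [ -1   3   1   9  0 ]
  [  0   0  -1   6  1 ]
  [  0   0   0   3  0 ]
  [  1  -3   0  -9  0 ]
Multiply R1 by -1.
  [ 1  -3  -1  -9  0 ]
  [ 0   0  -1   6  1 ]
  [ 0   0   0   3  0 ]
  [ 1  -3   0  -9  0 ]
Subtract R1 from R4.
  [ 1  -3  -1  -9  0 ]
  [ 0   0  -1   6  1 ]
  [ 0   0   0   3  0 ]
  [ 0   0   1   0  0 ]
Multiply R2 by -1.
  [ 1  -3  -1  -9   0 ]
  [ 0   0   1  -6  -1 ]
  [ 0   0   0   3   0 ]
  [ 0   0   1   0   0 ]
Subtract R2 from R4.
  [ 1  -3  -1  -9   0 ]
  [ 0   0   1  -6  -1 ]
  [ 0   0   0   3   0 ]
  [ 0   0   0   6   1 ]
Multiply R3 by 1/3.
  [ 1  -3  -1  -9   0 ]
  [ 0   0   1  -6  -1 ]
  [ 0   0   0   1   0 ]
  [ 0   0   0   6   1 ]
Subtract 6 times R3 from R4.
  [ 1  -3  -1  -9   0 ]
  [ 0   0   1  -6  -1 ]
  [ 0   0   0   1   0 ]
  [ 0   0   0   0   1 ]
Add R4 to R2.
  [ 1  -3  -1  -9  0 ]
  [ 0   0   1  -6  0 ]
  [ 0   0   0   1  0 ]
  [ 0   0   0   0  1 ]
Add 6 times R3 to R2.
  [ 1  -3  -1  -9  0 ]
  [ 0   0   1   0  0 ]
  [ 0   0   0   1  0 ]
  [ 0   0   0   0  1 ]
Add 9 times R3 to R1.
  [ 1  -3  -1  0  0 ]
  [ 0   0   1  0  0 ]
  [ 0   0   0  1  0 ]
  [ 0   0   0  0  1 ]
Add R2 to R1.
  [ 1  -3  0  0  0 ]
  [ 0   0  1  0  0 ]
  [ 0   0  0  1  0 ]
  [ 0   0  0  0  1 ]

[[1, -3, 0, 0, 0], [0, 0, 1, 0, 0], [0, 0, 0, 1, 0], [0, 0, 0, 0, 1]]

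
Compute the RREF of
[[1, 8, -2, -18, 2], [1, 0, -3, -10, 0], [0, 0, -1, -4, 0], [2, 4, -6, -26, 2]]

R2 -> R2 − R1
  [ 1   8  -2  -18   2 ]
  [ 0  -8  -1    8  -2 ]
  [ 0   0  -1   -4   0 ]
  [ 2   4  -6  -26   2 ]
R4 -> R4 − 2·R1
  [ 1    8  -2  -18   2 ]
  [ 0   -8  -1    8  -2 ]
  [ 0    0  -1   -4   0 ]
  [ 0  -12  -2   10  -2 ]
R2 -> -1/8·R2
  [ 1    8   -2  -18    2 ]
  [ 0    1  1/8   -1  1/4 ]
  [ 0    0   -1   -4    0 ]
  [ 0  -12   -2   10   -2 ]
R4 -> R4 + 12·R2
  [ 1  8    -2  -18    2 ]
  [ 0  1   1/8   -1  1/4 ]
  [ 0  0    -1   -4    0 ]
  [ 0  0  -1/2   -2    1 ]
R3 -> -1·R3
  [ 1  8    -2  -18    2 ]
  [ 0  1   1/8   -1  1/4 ]
  [ 0  0     1    4    0 ]
  [ 0  0  -1/2   -2    1 ]
R4 -> R4 + 1/2·R3
  [ 1  8   -2  -18    2 ]
  [ 0  1  1/8   -1  1/4 ]
  [ 0  0    1    4    0 ]
  [ 0  0    0    0    1 ]
R2 -> R2 − 1/4·R4
  [ 1  8   -2  -18  2 ]
  [ 0  1  1/8   -1  0 ]
  [ 0  0    1    4  0 ]
  [ 0  0    0    0  1 ]
R1 -> R1 − 2·R4
  [ 1  8   -2  -18  0 ]
  [ 0  1  1/8   -1  0 ]
  [ 0  0    1    4  0 ]
  [ 0  0    0    0  1 ]
R2 -> R2 − 1/8·R3
  [ 1  8  -2   -18  0 ]
  [ 0  1   0  -3/2  0 ]
  [ 0  0   1     4  0 ]
  [ 0  0   0     0  1 ]
R1 -> R1 + 2·R3
  [ 1  8  0   -10  0 ]
  [ 0  1  0  -3/2  0 ]
  [ 0  0  1     4  0 ]
  [ 0  0  0     0  1 ]
R1 -> R1 − 8·R2
  [ 1  0  0     2  0 ]
  [ 0  1  0  -3/2  0 ]
  [ 0  0  1     4  0 ]
  [ 0  0  0     0  1 ]

[[1, 0, 0, 2, 0], [0, 1, 0, -3/2, 0], [0, 0, 1, 4, 0], [0, 0, 0, 0, 1]]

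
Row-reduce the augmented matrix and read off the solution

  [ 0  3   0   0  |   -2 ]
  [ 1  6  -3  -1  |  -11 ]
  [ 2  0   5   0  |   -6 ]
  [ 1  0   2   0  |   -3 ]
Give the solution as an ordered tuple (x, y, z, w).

R1 <=> R2
  [ 1  6  -3  -1  |  -11 ]
  [ 0  3   0   0  |   -2 ]
  [ 2  0   5   0  |   -6 ]
  [ 1  0   2   0  |   -3 ]
R3 -> R3 − 2·R1
  [ 1    6  -3  -1  |  -11 ]
  [ 0    3   0   0  |   -2 ]
  [ 0  -12  11   2  |   16 ]
  [ 1    0   2   0  |   -3 ]
R4 -> R4 − R1
  [ 1    6  -3  -1  |  -11 ]
  [ 0    3   0   0  |   -2 ]
  [ 0  -12  11   2  |   16 ]
  [ 0   -6   5   1  |    8 ]
R2 -> 1/3·R2
  [ 1    6  -3  -1  |   -11 ]
  [ 0    1   0   0  |  -2/3 ]
  [ 0  -12  11   2  |    16 ]
  [ 0   -6   5   1  |     8 ]
R3 -> R3 + 12·R2
  [ 1   6  -3  -1  |   -11 ]
  [ 0   1   0   0  |  -2/3 ]
  [ 0   0  11   2  |     8 ]
  [ 0  -6   5   1  |     8 ]
R4 -> R4 + 6·R2
  [ 1  6  -3  -1  |   -11 ]
  [ 0  1   0   0  |  -2/3 ]
  [ 0  0  11   2  |     8 ]
  [ 0  0   5   1  |     4 ]
R3 -> 1/11·R3
  [ 1  6  -3    -1  |   -11 ]
  [ 0  1   0     0  |  -2/3 ]
  [ 0  0   1  2/11  |  8/11 ]
  [ 0  0   5     1  |     4 ]
R4 -> R4 − 5·R3
  [ 1  6  -3    -1  |   -11 ]
  [ 0  1   0     0  |  -2/3 ]
  [ 0  0   1  2/11  |  8/11 ]
  [ 0  0   0  1/11  |  4/11 ]
R4 -> 11·R4
  [ 1  6  -3    -1  |   -11 ]
  [ 0  1   0     0  |  -2/3 ]
  [ 0  0   1  2/11  |  8/11 ]
  [ 0  0   0     1  |     4 ]
R3 -> R3 − 2/11·R4
  [ 1  6  -3  -1  |   -11 ]
  [ 0  1   0   0  |  -2/3 ]
  [ 0  0   1   0  |     0 ]
  [ 0  0   0   1  |     4 ]
R1 -> R1 + R4
  [ 1  6  -3  0  |    -7 ]
  [ 0  1   0  0  |  -2/3 ]
  [ 0  0   1  0  |     0 ]
  [ 0  0   0  1  |     4 ]
R1 -> R1 + 3·R3
  [ 1  6  0  0  |    -7 ]
  [ 0  1  0  0  |  -2/3 ]
  [ 0  0  1  0  |     0 ]
  [ 0  0  0  1  |     4 ]
R1 -> R1 − 6·R2
  [ 1  0  0  0  |    -3 ]
  [ 0  1  0  0  |  -2/3 ]
  [ 0  0  1  0  |     0 ]
  [ 0  0  0  1  |     4 ]
Reading off the last column: x = -3, y = -2/3, z = 0, w = 4.

(-3, -2/3, 0, 4)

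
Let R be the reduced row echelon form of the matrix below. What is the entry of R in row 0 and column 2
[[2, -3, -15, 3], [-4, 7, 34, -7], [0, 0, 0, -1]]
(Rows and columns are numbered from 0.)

Multiply r1 by 1/2.
  [  1  -3/2  -15/2  3/2 ]
  [ -4     7     34   -7 ]
  [  0     0      0   -1 ]
Add 4 times r1 to r2.
  [ 1  -3/2  -15/2  3/2 ]
  [ 0     1      4   -1 ]
  [ 0     0      0   -1 ]
Multiply r3 by -1.
  [ 1  -3/2  -15/2  3/2 ]
  [ 0     1      4   -1 ]
  [ 0     0      0    1 ]
Add r3 to r2.
  [ 1  -3/2  -15/2  3/2 ]
  [ 0     1      4    0 ]
  [ 0     0      0    1 ]
Subtract 3/2 times r3 from r1.
  [ 1  -3/2  -15/2  0 ]
  [ 0     1      4  0 ]
  [ 0     0      0  1 ]
Add 3/2 times r2 to r1.
  [ 1  0  -3/2  0 ]
  [ 0  1     4  0 ]
  [ 0  0     0  1 ]

-3/2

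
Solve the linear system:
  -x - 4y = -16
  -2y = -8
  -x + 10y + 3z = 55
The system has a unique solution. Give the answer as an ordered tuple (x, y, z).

(0, 4, 5)

Form the augmented matrix and row-reduce:
  [ -1  -4  0  |  -16 ]
  [  0  -2  0  |   -8 ]
  [ -1  10  3  |   55 ]
R1 → -1·R1
  [  1   4  0  |  16 ]
  [  0  -2  0  |  -8 ]
  [ -1  10  3  |  55 ]
R3 → R3 + R1
  [ 1   4  0  |  16 ]
  [ 0  -2  0  |  -8 ]
  [ 0  14  3  |  71 ]
R2 → -1/2·R2
  [ 1   4  0  |  16 ]
  [ 0   1  0  |   4 ]
  [ 0  14  3  |  71 ]
R3 → R3 − 14·R2
  [ 1  4  0  |  16 ]
  [ 0  1  0  |   4 ]
  [ 0  0  3  |  15 ]
R3 → 1/3·R3
  [ 1  4  0  |  16 ]
  [ 0  1  0  |   4 ]
  [ 0  0  1  |   5 ]
R1 → R1 − 4·R2
  [ 1  0  0  |  0 ]
  [ 0  1  0  |  4 ]
  [ 0  0  1  |  5 ]
Reading off the last column: x = 0, y = 4, z = 5.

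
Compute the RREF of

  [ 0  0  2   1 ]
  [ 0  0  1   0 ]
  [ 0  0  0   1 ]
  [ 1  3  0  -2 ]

ρ1 <=> ρ4
  [ 1  3  0  -2 ]
  [ 0  0  1   0 ]
  [ 0  0  0   1 ]
  [ 0  0  2   1 ]
ρ4 := ρ4 − 2·ρ2
  [ 1  3  0  -2 ]
  [ 0  0  1   0 ]
  [ 0  0  0   1 ]
  [ 0  0  0   1 ]
ρ4 := ρ4 − ρ3
  [ 1  3  0  -2 ]
  [ 0  0  1   0 ]
  [ 0  0  0   1 ]
  [ 0  0  0   0 ]
ρ1 := ρ1 + 2·ρ3
  [ 1  3  0  0 ]
  [ 0  0  1  0 ]
  [ 0  0  0  1 ]
  [ 0  0  0  0 ]

[[1, 3, 0, 0], [0, 0, 1, 0], [0, 0, 0, 1], [0, 0, 0, 0]]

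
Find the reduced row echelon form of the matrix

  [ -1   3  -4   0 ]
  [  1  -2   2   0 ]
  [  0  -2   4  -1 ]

[[1, 0, -2, 0], [0, 1, -2, 0], [0, 0, 0, 1]]

Multiply r1 by -1.
  [ 1  -3  4   0 ]
  [ 1  -2  2   0 ]
  [ 0  -2  4  -1 ]
Subtract r1 from r2.
  [ 1  -3   4   0 ]
  [ 0   1  -2   0 ]
  [ 0  -2   4  -1 ]
Add 2 times r2 to r3.
  [ 1  -3   4   0 ]
  [ 0   1  -2   0 ]
  [ 0   0   0  -1 ]
Multiply r3 by -1.
  [ 1  -3   4  0 ]
  [ 0   1  -2  0 ]
  [ 0   0   0  1 ]
Add 3 times r2 to r1.
  [ 1  0  -2  0 ]
  [ 0  1  -2  0 ]
  [ 0  0   0  1 ]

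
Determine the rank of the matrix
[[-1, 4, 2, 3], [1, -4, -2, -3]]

rank = 1

ρ1 → -1·ρ1
ρ2 → ρ2 − ρ1
The reduced form has 1 nonzero row.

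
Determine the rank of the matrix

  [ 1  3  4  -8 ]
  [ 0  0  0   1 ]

rank = 2

Add 8 times R2 to R1.
  [ 1  3  4  0 ]
  [ 0  0  0  1 ]
The reduced form has 2 nonzero rows.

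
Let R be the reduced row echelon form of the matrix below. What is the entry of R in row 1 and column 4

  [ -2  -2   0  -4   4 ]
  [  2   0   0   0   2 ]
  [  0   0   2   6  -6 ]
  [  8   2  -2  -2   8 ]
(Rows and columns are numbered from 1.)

0

Multiply ρ1 by -1/2.
Subtract 2 times ρ1 from ρ2.
Subtract 8 times ρ1 from ρ4.
Multiply ρ2 by -1/2.
Add 6 times ρ2 to ρ4.
Multiply ρ3 by 1/2.
Add 2 times ρ3 to ρ4.
Subtract ρ2 from ρ1.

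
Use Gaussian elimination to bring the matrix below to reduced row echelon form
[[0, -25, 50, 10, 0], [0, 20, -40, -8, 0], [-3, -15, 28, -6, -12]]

[[1, 0, 2/3, 4, 4], [0, 1, -2, -2/5, 0], [0, 0, 0, 0, 0]]

r1 <-> r3
  [ -3  -15   28  -6  -12 ]
  [  0   20  -40  -8    0 ]
  [  0  -25   50  10    0 ]
r1 ← -1/3·r1
  [ 1    5  -28/3   2  4 ]
  [ 0   20    -40  -8  0 ]
  [ 0  -25     50  10  0 ]
r2 ← 1/20·r2
  [ 1    5  -28/3     2  4 ]
  [ 0    1     -2  -2/5  0 ]
  [ 0  -25     50    10  0 ]
r3 ← r3 + 25·r2
  [ 1  5  -28/3     2  4 ]
  [ 0  1     -2  -2/5  0 ]
  [ 0  0      0     0  0 ]
r1 ← r1 − 5·r2
  [ 1  0  2/3     4  4 ]
  [ 0  1   -2  -2/5  0 ]
  [ 0  0    0     0  0 ]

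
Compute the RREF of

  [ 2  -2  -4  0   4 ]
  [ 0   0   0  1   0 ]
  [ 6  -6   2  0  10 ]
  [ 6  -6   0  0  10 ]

R1 ← 1/2·R1
R3 ← R3 − 6·R1
R4 ← R4 − 6·R1
R2 ↔ R3
R2 ← 1/14·R2
R4 ← R4 − 12·R2
R4 ← -7/2·R4
R2 ← R2 + 1/7·R4
R1 ← R1 − 2·R4
R1 ← R1 + 2·R2

[[1, -1, 0, 0, 0], [0, 0, 1, 0, 0], [0, 0, 0, 1, 0], [0, 0, 0, 0, 1]]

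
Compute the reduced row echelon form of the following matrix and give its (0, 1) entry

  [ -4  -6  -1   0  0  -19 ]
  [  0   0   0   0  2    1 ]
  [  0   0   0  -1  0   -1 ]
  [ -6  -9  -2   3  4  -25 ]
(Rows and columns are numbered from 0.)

r1 := -1/4·r1
  [  1  3/2  1/4   0  0  19/4 ]
  [  0    0    0   0  2     1 ]
  [  0    0    0  -1  0    -1 ]
  [ -6   -9   -2   3  4   -25 ]
r4 := r4 + 6·r1
  [ 1  3/2   1/4   0  0  19/4 ]
  [ 0    0     0   0  2     1 ]
  [ 0    0     0  -1  0    -1 ]
  [ 0    0  -1/2   3  4   7/2 ]
r2 <-> r4
  [ 1  3/2   1/4   0  0  19/4 ]
  [ 0    0  -1/2   3  4   7/2 ]
  [ 0    0     0  -1  0    -1 ]
  [ 0    0     0   0  2     1 ]
r2 := -2·r2
  [ 1  3/2  1/4   0   0  19/4 ]
  [ 0    0    1  -6  -8    -7 ]
  [ 0    0    0  -1   0    -1 ]
  [ 0    0    0   0   2     1 ]
r3 := -1·r3
  [ 1  3/2  1/4   0   0  19/4 ]
  [ 0    0    1  -6  -8    -7 ]
  [ 0    0    0   1   0     1 ]
  [ 0    0    0   0   2     1 ]
r4 := 1/2·r4
  [ 1  3/2  1/4   0   0  19/4 ]
  [ 0    0    1  -6  -8    -7 ]
  [ 0    0    0   1   0     1 ]
  [ 0    0    0   0   1   1/2 ]
r2 := r2 + 8·r4
  [ 1  3/2  1/4   0  0  19/4 ]
  [ 0    0    1  -6  0    -3 ]
  [ 0    0    0   1  0     1 ]
  [ 0    0    0   0  1   1/2 ]
r2 := r2 + 6·r3
  [ 1  3/2  1/4  0  0  19/4 ]
  [ 0    0    1  0  0     3 ]
  [ 0    0    0  1  0     1 ]
  [ 0    0    0  0  1   1/2 ]
r1 := r1 − 1/4·r2
  [ 1  3/2  0  0  0    4 ]
  [ 0    0  1  0  0    3 ]
  [ 0    0  0  1  0    1 ]
  [ 0    0  0  0  1  1/2 ]

3/2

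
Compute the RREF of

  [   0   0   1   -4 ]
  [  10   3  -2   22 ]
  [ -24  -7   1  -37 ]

[[1, 0, 0, 1/2], [0, 1, 0, 3], [0, 0, 1, -4]]

r1 ↔ r2
  [  10   3  -2   22 ]
  [   0   0   1   -4 ]
  [ -24  -7   1  -37 ]
r1 := 1/10·r1
  [   1  3/10  -1/5  11/5 ]
  [   0     0     1    -4 ]
  [ -24    -7     1   -37 ]
r3 := r3 + 24·r1
  [ 1  3/10   -1/5  11/5 ]
  [ 0     0      1    -4 ]
  [ 0   1/5  -19/5  79/5 ]
r2 ↔ r3
  [ 1  3/10   -1/5  11/5 ]
  [ 0   1/5  -19/5  79/5 ]
  [ 0     0      1    -4 ]
r2 := 5·r2
  [ 1  3/10  -1/5  11/5 ]
  [ 0     1   -19    79 ]
  [ 0     0     1    -4 ]
r2 := r2 + 19·r3
  [ 1  3/10  -1/5  11/5 ]
  [ 0     1     0     3 ]
  [ 0     0     1    -4 ]
r1 := r1 + 1/5·r3
  [ 1  3/10  0  7/5 ]
  [ 0     1  0    3 ]
  [ 0     0  1   -4 ]
r1 := r1 − 3/10·r2
  [ 1  0  0  1/2 ]
  [ 0  1  0    3 ]
  [ 0  0  1   -4 ]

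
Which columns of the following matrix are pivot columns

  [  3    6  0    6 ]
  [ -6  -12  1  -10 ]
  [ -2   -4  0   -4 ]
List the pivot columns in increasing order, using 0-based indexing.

ρ1 -> 1/3·ρ1
  [  1    2  0    2 ]
  [ -6  -12  1  -10 ]
  [ -2   -4  0   -4 ]
ρ2 -> ρ2 + 6·ρ1
  [  1   2  0   2 ]
  [  0   0  1   2 ]
  [ -2  -4  0  -4 ]
ρ3 -> ρ3 + 2·ρ1
  [ 1  2  0  2 ]
  [ 0  0  1  2 ]
  [ 0  0  0  0 ]
Pivot columns are the columns containing a leading 1.

0, 2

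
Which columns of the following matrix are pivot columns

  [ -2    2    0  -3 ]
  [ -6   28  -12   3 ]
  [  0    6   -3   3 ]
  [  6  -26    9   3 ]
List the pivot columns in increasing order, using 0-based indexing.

r1 ← -1/2·r1
  [  1   -1    0  3/2 ]
  [ -6   28  -12    3 ]
  [  0    6   -3    3 ]
  [  6  -26    9    3 ]
r2 ← r2 + 6·r1
  [ 1   -1    0  3/2 ]
  [ 0   22  -12   12 ]
  [ 0    6   -3    3 ]
  [ 6  -26    9    3 ]
r4 ← r4 − 6·r1
  [ 1   -1    0  3/2 ]
  [ 0   22  -12   12 ]
  [ 0    6   -3    3 ]
  [ 0  -20    9   -6 ]
r2 ← 1/22·r2
  [ 1   -1      0   3/2 ]
  [ 0    1  -6/11  6/11 ]
  [ 0    6     -3     3 ]
  [ 0  -20      9    -6 ]
r3 ← r3 − 6·r2
  [ 1   -1      0    3/2 ]
  [ 0    1  -6/11   6/11 ]
  [ 0    0   3/11  -3/11 ]
  [ 0  -20      9     -6 ]
r4 ← r4 + 20·r2
  [ 1  -1       0    3/2 ]
  [ 0   1   -6/11   6/11 ]
  [ 0   0    3/11  -3/11 ]
  [ 0   0  -21/11  54/11 ]
r3 ← 11/3·r3
  [ 1  -1       0    3/2 ]
  [ 0   1   -6/11   6/11 ]
  [ 0   0       1     -1 ]
  [ 0   0  -21/11  54/11 ]
r4 ← r4 + 21/11·r3
  [ 1  -1      0   3/2 ]
  [ 0   1  -6/11  6/11 ]
  [ 0   0      1    -1 ]
  [ 0   0      0     3 ]
r4 ← 1/3·r4
  [ 1  -1      0   3/2 ]
  [ 0   1  -6/11  6/11 ]
  [ 0   0      1    -1 ]
  [ 0   0      0     1 ]
r3 ← r3 + r4
  [ 1  -1      0   3/2 ]
  [ 0   1  -6/11  6/11 ]
  [ 0   0      1     0 ]
  [ 0   0      0     1 ]
r2 ← r2 − 6/11·r4
  [ 1  -1      0  3/2 ]
  [ 0   1  -6/11    0 ]
  [ 0   0      1    0 ]
  [ 0   0      0    1 ]
r1 ← r1 − 3/2·r4
  [ 1  -1      0  0 ]
  [ 0   1  -6/11  0 ]
  [ 0   0      1  0 ]
  [ 0   0      0  1 ]
r2 ← r2 + 6/11·r3
  [ 1  -1  0  0 ]
  [ 0   1  0  0 ]
  [ 0   0  1  0 ]
  [ 0   0  0  1 ]
r1 ← r1 + r2
  [ 1  0  0  0 ]
  [ 0  1  0  0 ]
  [ 0  0  1  0 ]
  [ 0  0  0  1 ]
Pivot columns are the columns containing a leading 1.

0, 1, 2, 3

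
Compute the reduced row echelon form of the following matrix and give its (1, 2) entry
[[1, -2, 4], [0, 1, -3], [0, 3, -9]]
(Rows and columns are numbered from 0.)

R3 -> R3 − 3·R2
  [ 1  -2   4 ]
  [ 0   1  -3 ]
  [ 0   0   0 ]
R1 -> R1 + 2·R2
  [ 1  0  -2 ]
  [ 0  1  -3 ]
  [ 0  0   0 ]

-3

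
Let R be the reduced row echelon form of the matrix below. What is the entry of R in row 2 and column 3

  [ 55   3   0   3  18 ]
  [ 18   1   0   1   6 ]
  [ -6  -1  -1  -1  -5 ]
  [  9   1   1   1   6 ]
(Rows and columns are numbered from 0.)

0

R1 := 1/55·R1
R2 := R2 − 18·R1
R3 := R3 + 6·R1
R4 := R4 − 9·R1
R2 := 55·R2
R3 := R3 + 37/55·R2
R4 := R4 − 28/55·R2
R3 := -1·R3
R4 := R4 − R3
R3 := R3 + R4
R2 := R2 − 6·R4
R1 := R1 − 18/55·R4
R1 := R1 − 3/55·R2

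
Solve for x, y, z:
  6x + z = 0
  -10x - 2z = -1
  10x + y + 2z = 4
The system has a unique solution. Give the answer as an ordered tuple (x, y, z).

Form the augmented matrix and row-reduce:
  [   6  0   1  |   0 ]
  [ -10  0  -2  |  -1 ]
  [  10  1   2  |   4 ]
R1 ← 1/6·R1
  [   1  0  1/6  |   0 ]
  [ -10  0   -2  |  -1 ]
  [  10  1    2  |   4 ]
R2 ← R2 + 10·R1
  [  1  0   1/6  |   0 ]
  [  0  0  -1/3  |  -1 ]
  [ 10  1     2  |   4 ]
R3 ← R3 − 10·R1
  [ 1  0   1/6  |   0 ]
  [ 0  0  -1/3  |  -1 ]
  [ 0  1   1/3  |   4 ]
R2 <-> R3
  [ 1  0   1/6  |   0 ]
  [ 0  1   1/3  |   4 ]
  [ 0  0  -1/3  |  -1 ]
R3 ← -3·R3
  [ 1  0  1/6  |  0 ]
  [ 0  1  1/3  |  4 ]
  [ 0  0    1  |  3 ]
R2 ← R2 − 1/3·R3
  [ 1  0  1/6  |  0 ]
  [ 0  1    0  |  3 ]
  [ 0  0    1  |  3 ]
R1 ← R1 − 1/6·R3
  [ 1  0  0  |  -1/2 ]
  [ 0  1  0  |     3 ]
  [ 0  0  1  |     3 ]
Reading off the last column: x = -1/2, y = 3, z = 3.

(-1/2, 3, 3)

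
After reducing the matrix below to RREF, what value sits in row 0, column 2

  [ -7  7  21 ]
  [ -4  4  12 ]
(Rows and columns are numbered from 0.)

-3

R1 -> -1/7·R1
R2 -> R2 + 4·R1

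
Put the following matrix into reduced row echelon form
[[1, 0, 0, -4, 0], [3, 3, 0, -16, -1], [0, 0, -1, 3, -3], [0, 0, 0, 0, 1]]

Subtract 3 times r1 from r2.
  [ 1  0   0  -4   0 ]
  [ 0  3   0  -4  -1 ]
  [ 0  0  -1   3  -3 ]
  [ 0  0   0   0   1 ]
Multiply r2 by 1/3.
  [ 1  0   0    -4     0 ]
  [ 0  1   0  -4/3  -1/3 ]
  [ 0  0  -1     3    -3 ]
  [ 0  0   0     0     1 ]
Multiply r3 by -1.
  [ 1  0  0    -4     0 ]
  [ 0  1  0  -4/3  -1/3 ]
  [ 0  0  1    -3     3 ]
  [ 0  0  0     0     1 ]
Subtract 3 times r4 from r3.
  [ 1  0  0    -4     0 ]
  [ 0  1  0  -4/3  -1/3 ]
  [ 0  0  1    -3     0 ]
  [ 0  0  0     0     1 ]
Add 1/3 times r4 to r2.
  [ 1  0  0    -4  0 ]
  [ 0  1  0  -4/3  0 ]
  [ 0  0  1    -3  0 ]
  [ 0  0  0     0  1 ]

[[1, 0, 0, -4, 0], [0, 1, 0, -4/3, 0], [0, 0, 1, -3, 0], [0, 0, 0, 0, 1]]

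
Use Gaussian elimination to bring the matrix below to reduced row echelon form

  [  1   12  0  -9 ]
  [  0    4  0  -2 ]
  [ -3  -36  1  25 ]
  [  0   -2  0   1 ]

ρ3 -> ρ3 + 3·ρ1
  [ 1  12  0  -9 ]
  [ 0   4  0  -2 ]
  [ 0   0  1  -2 ]
  [ 0  -2  0   1 ]
ρ2 -> 1/4·ρ2
  [ 1  12  0    -9 ]
  [ 0   1  0  -1/2 ]
  [ 0   0  1    -2 ]
  [ 0  -2  0     1 ]
ρ4 -> ρ4 + 2·ρ2
  [ 1  12  0    -9 ]
  [ 0   1  0  -1/2 ]
  [ 0   0  1    -2 ]
  [ 0   0  0     0 ]
ρ1 -> ρ1 − 12·ρ2
  [ 1  0  0    -3 ]
  [ 0  1  0  -1/2 ]
  [ 0  0  1    -2 ]
  [ 0  0  0     0 ]

[[1, 0, 0, -3], [0, 1, 0, -1/2], [0, 0, 1, -2], [0, 0, 0, 0]]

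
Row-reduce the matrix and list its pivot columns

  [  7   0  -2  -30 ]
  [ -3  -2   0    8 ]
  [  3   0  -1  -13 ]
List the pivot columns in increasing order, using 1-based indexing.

ρ1 -> 1/7·ρ1
  [  1   0  -2/7  -30/7 ]
  [ -3  -2     0      8 ]
  [  3   0    -1    -13 ]
ρ2 -> ρ2 + 3·ρ1
  [ 1   0  -2/7  -30/7 ]
  [ 0  -2  -6/7  -34/7 ]
  [ 3   0    -1    -13 ]
ρ3 -> ρ3 − 3·ρ1
  [ 1   0  -2/7  -30/7 ]
  [ 0  -2  -6/7  -34/7 ]
  [ 0   0  -1/7   -1/7 ]
ρ2 -> -1/2·ρ2
  [ 1  0  -2/7  -30/7 ]
  [ 0  1   3/7   17/7 ]
  [ 0  0  -1/7   -1/7 ]
ρ3 -> -7·ρ3
  [ 1  0  -2/7  -30/7 ]
  [ 0  1   3/7   17/7 ]
  [ 0  0     1      1 ]
ρ2 -> ρ2 − 3/7·ρ3
  [ 1  0  -2/7  -30/7 ]
  [ 0  1     0      2 ]
  [ 0  0     1      1 ]
ρ1 -> ρ1 + 2/7·ρ3
  [ 1  0  0  -4 ]
  [ 0  1  0   2 ]
  [ 0  0  1   1 ]
Pivot columns are the columns containing a leading 1.

1, 2, 3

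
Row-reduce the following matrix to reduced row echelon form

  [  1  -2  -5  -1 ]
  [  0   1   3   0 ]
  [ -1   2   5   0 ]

ρ3 -> ρ3 + ρ1
ρ3 -> -1·ρ3
ρ1 -> ρ1 + ρ3
ρ1 -> ρ1 + 2·ρ2

[[1, 0, 1, 0], [0, 1, 3, 0], [0, 0, 0, 1]]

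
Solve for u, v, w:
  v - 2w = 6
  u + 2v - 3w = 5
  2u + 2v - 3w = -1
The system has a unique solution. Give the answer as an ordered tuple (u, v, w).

(-6, 4, -1)

Form the augmented matrix and row-reduce:
  [ 0  1  -2  |   6 ]
  [ 1  2  -3  |   5 ]
  [ 2  2  -3  |  -1 ]
r1 <=> r2
  [ 1  2  -3  |   5 ]
  [ 0  1  -2  |   6 ]
  [ 2  2  -3  |  -1 ]
r3 ← r3 − 2·r1
  [ 1   2  -3  |    5 ]
  [ 0   1  -2  |    6 ]
  [ 0  -2   3  |  -11 ]
r3 ← r3 + 2·r2
  [ 1  2  -3  |  5 ]
  [ 0  1  -2  |  6 ]
  [ 0  0  -1  |  1 ]
r3 ← -1·r3
  [ 1  2  -3  |   5 ]
  [ 0  1  -2  |   6 ]
  [ 0  0   1  |  -1 ]
r2 ← r2 + 2·r3
  [ 1  2  -3  |   5 ]
  [ 0  1   0  |   4 ]
  [ 0  0   1  |  -1 ]
r1 ← r1 + 3·r3
  [ 1  2  0  |   2 ]
  [ 0  1  0  |   4 ]
  [ 0  0  1  |  -1 ]
r1 ← r1 − 2·r2
  [ 1  0  0  |  -6 ]
  [ 0  1  0  |   4 ]
  [ 0  0  1  |  -1 ]
Reading off the last column: u = -6, v = 4, w = -1.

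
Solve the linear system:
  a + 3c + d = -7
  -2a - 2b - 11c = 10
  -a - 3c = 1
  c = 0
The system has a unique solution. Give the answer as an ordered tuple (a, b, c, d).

Form the augmented matrix and row-reduce:
  [  1   0    3  1  |  -7 ]
  [ -2  -2  -11  0  |  10 ]
  [ -1   0   -3  0  |   1 ]
  [  0   0    1  0  |   0 ]
Add 2 times R1 to R2.
  [  1   0   3  1  |  -7 ]
  [  0  -2  -5  2  |  -4 ]
  [ -1   0  -3  0  |   1 ]
  [  0   0   1  0  |   0 ]
Add R1 to R3.
  [ 1   0   3  1  |  -7 ]
  [ 0  -2  -5  2  |  -4 ]
  [ 0   0   0  1  |  -6 ]
  [ 0   0   1  0  |   0 ]
Multiply R2 by -1/2.
  [ 1  0    3   1  |  -7 ]
  [ 0  1  5/2  -1  |   2 ]
  [ 0  0    0   1  |  -6 ]
  [ 0  0    1   0  |   0 ]
Swap R3 and R4.
  [ 1  0    3   1  |  -7 ]
  [ 0  1  5/2  -1  |   2 ]
  [ 0  0    1   0  |   0 ]
  [ 0  0    0   1  |  -6 ]
Add R4 to R2.
  [ 1  0    3  1  |  -7 ]
  [ 0  1  5/2  0  |  -4 ]
  [ 0  0    1  0  |   0 ]
  [ 0  0    0  1  |  -6 ]
Subtract R4 from R1.
  [ 1  0    3  0  |  -1 ]
  [ 0  1  5/2  0  |  -4 ]
  [ 0  0    1  0  |   0 ]
  [ 0  0    0  1  |  -6 ]
Subtract 5/2 times R3 from R2.
  [ 1  0  3  0  |  -1 ]
  [ 0  1  0  0  |  -4 ]
  [ 0  0  1  0  |   0 ]
  [ 0  0  0  1  |  -6 ]
Subtract 3 times R3 from R1.
  [ 1  0  0  0  |  -1 ]
  [ 0  1  0  0  |  -4 ]
  [ 0  0  1  0  |   0 ]
  [ 0  0  0  1  |  -6 ]
Reading off the last column: a = -1, b = -4, c = 0, d = -6.

(-1, -4, 0, -6)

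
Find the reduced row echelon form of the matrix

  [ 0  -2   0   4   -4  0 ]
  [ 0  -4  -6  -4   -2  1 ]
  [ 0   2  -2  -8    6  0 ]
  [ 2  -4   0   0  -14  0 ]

[[1, 0, 0, -4, -3, 0], [0, 1, 0, -2, 2, 0], [0, 0, 1, 2, -1, 0], [0, 0, 0, 0, 0, 1]]

Swap R1 and R4.
  [ 2  -4   0   0  -14  0 ]
  [ 0  -4  -6  -4   -2  1 ]
  [ 0   2  -2  -8    6  0 ]
  [ 0  -2   0   4   -4  0 ]
Multiply R1 by 1/2.
  [ 1  -2   0   0  -7  0 ]
  [ 0  -4  -6  -4  -2  1 ]
  [ 0   2  -2  -8   6  0 ]
  [ 0  -2   0   4  -4  0 ]
Multiply R2 by -1/4.
  [ 1  -2    0   0   -7     0 ]
  [ 0   1  3/2   1  1/2  -1/4 ]
  [ 0   2   -2  -8    6     0 ]
  [ 0  -2    0   4   -4     0 ]
Subtract 2 times R2 from R3.
  [ 1  -2    0    0   -7     0 ]
  [ 0   1  3/2    1  1/2  -1/4 ]
  [ 0   0   -5  -10    5   1/2 ]
  [ 0  -2    0    4   -4     0 ]
Add 2 times R2 to R4.
  [ 1  -2    0    0   -7     0 ]
  [ 0   1  3/2    1  1/2  -1/4 ]
  [ 0   0   -5  -10    5   1/2 ]
  [ 0   0    3    6   -3  -1/2 ]
Multiply R3 by -1/5.
  [ 1  -2    0  0   -7      0 ]
  [ 0   1  3/2  1  1/2   -1/4 ]
  [ 0   0    1  2   -1  -1/10 ]
  [ 0   0    3  6   -3   -1/2 ]
Subtract 3 times R3 from R4.
  [ 1  -2    0  0   -7      0 ]
  [ 0   1  3/2  1  1/2   -1/4 ]
  [ 0   0    1  2   -1  -1/10 ]
  [ 0   0    0  0    0   -1/5 ]
Multiply R4 by -5.
  [ 1  -2    0  0   -7      0 ]
  [ 0   1  3/2  1  1/2   -1/4 ]
  [ 0   0    1  2   -1  -1/10 ]
  [ 0   0    0  0    0      1 ]
Add 1/10 times R4 to R3.
  [ 1  -2    0  0   -7     0 ]
  [ 0   1  3/2  1  1/2  -1/4 ]
  [ 0   0    1  2   -1     0 ]
  [ 0   0    0  0    0     1 ]
Add 1/4 times R4 to R2.
  [ 1  -2    0  0   -7  0 ]
  [ 0   1  3/2  1  1/2  0 ]
  [ 0   0    1  2   -1  0 ]
  [ 0   0    0  0    0  1 ]
Subtract 3/2 times R3 from R2.
  [ 1  -2  0   0  -7  0 ]
  [ 0   1  0  -2   2  0 ]
  [ 0   0  1   2  -1  0 ]
  [ 0   0  0   0   0  1 ]
Add 2 times R2 to R1.
  [ 1  0  0  -4  -3  0 ]
  [ 0  1  0  -2   2  0 ]
  [ 0  0  1   2  -1  0 ]
  [ 0  0  0   0   0  1 ]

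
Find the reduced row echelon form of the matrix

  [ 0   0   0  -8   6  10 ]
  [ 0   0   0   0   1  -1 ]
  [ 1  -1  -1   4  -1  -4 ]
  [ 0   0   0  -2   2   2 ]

R1 <=> R3
  [ 1  -1  -1   4  -1  -4 ]
  [ 0   0   0   0   1  -1 ]
  [ 0   0   0  -8   6  10 ]
  [ 0   0   0  -2   2   2 ]
R2 <=> R3
  [ 1  -1  -1   4  -1  -4 ]
  [ 0   0   0  -8   6  10 ]
  [ 0   0   0   0   1  -1 ]
  [ 0   0   0  -2   2   2 ]
R2 -> -1/8·R2
  [ 1  -1  -1   4    -1    -4 ]
  [ 0   0   0   1  -3/4  -5/4 ]
  [ 0   0   0   0     1    -1 ]
  [ 0   0   0  -2     2     2 ]
R4 -> R4 + 2·R2
  [ 1  -1  -1  4    -1    -4 ]
  [ 0   0   0  1  -3/4  -5/4 ]
  [ 0   0   0  0     1    -1 ]
  [ 0   0   0  0   1/2  -1/2 ]
R4 -> R4 − 1/2·R3
  [ 1  -1  -1  4    -1    -4 ]
  [ 0   0   0  1  -3/4  -5/4 ]
  [ 0   0   0  0     1    -1 ]
  [ 0   0   0  0     0     0 ]
R2 -> R2 + 3/4·R3
  [ 1  -1  -1  4  -1  -4 ]
  [ 0   0   0  1   0  -2 ]
  [ 0   0   0  0   1  -1 ]
  [ 0   0   0  0   0   0 ]
R1 -> R1 + R3
  [ 1  -1  -1  4  0  -5 ]
  [ 0   0   0  1  0  -2 ]
  [ 0   0   0  0  1  -1 ]
  [ 0   0   0  0  0   0 ]
R1 -> R1 − 4·R2
  [ 1  -1  -1  0  0   3 ]
  [ 0   0   0  1  0  -2 ]
  [ 0   0   0  0  1  -1 ]
  [ 0   0   0  0  0   0 ]

[[1, -1, -1, 0, 0, 3], [0, 0, 0, 1, 0, -2], [0, 0, 0, 0, 1, -1], [0, 0, 0, 0, 0, 0]]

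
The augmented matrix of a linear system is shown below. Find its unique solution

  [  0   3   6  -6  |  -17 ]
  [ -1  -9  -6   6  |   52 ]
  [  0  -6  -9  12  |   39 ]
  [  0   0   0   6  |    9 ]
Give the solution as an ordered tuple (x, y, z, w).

R1 <-> R2
  [ -1  -9  -6   6  |   52 ]
  [  0   3   6  -6  |  -17 ]
  [  0  -6  -9  12  |   39 ]
  [  0   0   0   6  |    9 ]
R1 -> -1·R1
  [ 1   9   6  -6  |  -52 ]
  [ 0   3   6  -6  |  -17 ]
  [ 0  -6  -9  12  |   39 ]
  [ 0   0   0   6  |    9 ]
R2 -> 1/3·R2
  [ 1   9   6  -6  |    -52 ]
  [ 0   1   2  -2  |  -17/3 ]
  [ 0  -6  -9  12  |     39 ]
  [ 0   0   0   6  |      9 ]
R3 -> R3 + 6·R2
  [ 1  9  6  -6  |    -52 ]
  [ 0  1  2  -2  |  -17/3 ]
  [ 0  0  3   0  |      5 ]
  [ 0  0  0   6  |      9 ]
R3 -> 1/3·R3
  [ 1  9  6  -6  |    -52 ]
  [ 0  1  2  -2  |  -17/3 ]
  [ 0  0  1   0  |    5/3 ]
  [ 0  0  0   6  |      9 ]
R4 -> 1/6·R4
  [ 1  9  6  -6  |    -52 ]
  [ 0  1  2  -2  |  -17/3 ]
  [ 0  0  1   0  |    5/3 ]
  [ 0  0  0   1  |    3/2 ]
R2 -> R2 + 2·R4
  [ 1  9  6  -6  |   -52 ]
  [ 0  1  2   0  |  -8/3 ]
  [ 0  0  1   0  |   5/3 ]
  [ 0  0  0   1  |   3/2 ]
R1 -> R1 + 6·R4
  [ 1  9  6  0  |   -43 ]
  [ 0  1  2  0  |  -8/3 ]
  [ 0  0  1  0  |   5/3 ]
  [ 0  0  0  1  |   3/2 ]
R2 -> R2 − 2·R3
  [ 1  9  6  0  |  -43 ]
  [ 0  1  0  0  |   -6 ]
  [ 0  0  1  0  |  5/3 ]
  [ 0  0  0  1  |  3/2 ]
R1 -> R1 − 6·R3
  [ 1  9  0  0  |  -53 ]
  [ 0  1  0  0  |   -6 ]
  [ 0  0  1  0  |  5/3 ]
  [ 0  0  0  1  |  3/2 ]
R1 -> R1 − 9·R2
  [ 1  0  0  0  |    1 ]
  [ 0  1  0  0  |   -6 ]
  [ 0  0  1  0  |  5/3 ]
  [ 0  0  0  1  |  3/2 ]
Reading off the last column: x = 1, y = -6, z = 5/3, w = 3/2.

(1, -6, 5/3, 3/2)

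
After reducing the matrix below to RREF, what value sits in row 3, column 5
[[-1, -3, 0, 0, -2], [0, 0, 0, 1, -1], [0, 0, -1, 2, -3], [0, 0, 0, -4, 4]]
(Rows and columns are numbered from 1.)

-1

R1 → -1·R1
  [ 1  3   0   0   2 ]
  [ 0  0   0   1  -1 ]
  [ 0  0  -1   2  -3 ]
  [ 0  0   0  -4   4 ]
R2 <-> R3
  [ 1  3   0   0   2 ]
  [ 0  0  -1   2  -3 ]
  [ 0  0   0   1  -1 ]
  [ 0  0   0  -4   4 ]
R2 → -1·R2
  [ 1  3  0   0   2 ]
  [ 0  0  1  -2   3 ]
  [ 0  0  0   1  -1 ]
  [ 0  0  0  -4   4 ]
R4 → R4 + 4·R3
  [ 1  3  0   0   2 ]
  [ 0  0  1  -2   3 ]
  [ 0  0  0   1  -1 ]
  [ 0  0  0   0   0 ]
R2 → R2 + 2·R3
  [ 1  3  0  0   2 ]
  [ 0  0  1  0   1 ]
  [ 0  0  0  1  -1 ]
  [ 0  0  0  0   0 ]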